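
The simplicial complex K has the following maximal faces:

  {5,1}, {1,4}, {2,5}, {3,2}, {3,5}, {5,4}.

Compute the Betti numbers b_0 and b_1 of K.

We work with the vertex ordering 1 < 2 < 3 < 4 < 5. The simplices of K, each written with vertices in increasing order, are:

  0-simplices (5): [1], [2], [3], [4], [5]
  1-simplices (6): [1,4], [1,5], [2,3], [2,5], [3,5], [4,5]

giving chain groups C_0 ≅ Z^5, C_1 ≅ Z^6.

The boundary map ∂_1: C_1 → C_0 is given by ∂[p,q] = [q] − [p].
This gives a 5×6 integer matrix of rank 4; reducing to Smith normal form yields diagonal entries (1,1,1,1).

Reading off H_k = ker ∂_k / im ∂_{k+1}:

  H_0: rank C_0 − rank ∂_1 = 5 − 4 = 1, and the invariant factors of ∂_1 are all 1, so H_0 ≅ Z.
  H_1: rank ker ∂_1 − rank ∂_2 = (6 − 4) − 0 = 2, and there is no ∂_2, so H_1 ≅ Z^2.

Hence the Betti numbers are b_0 = 1, b_1 = 2.

b_0 = 1, b_1 = 2.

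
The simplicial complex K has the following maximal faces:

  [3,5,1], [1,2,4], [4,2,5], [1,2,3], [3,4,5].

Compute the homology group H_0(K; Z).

H_0 ≅ Z.

Fix the vertex order 1 < 2 < 3 < 4 < 5 and write every simplex with vertices in increasing order. Then dim K = 2 and the simplices of K are:

  0-simplices (5): [1], [2], [3], [4], [5]
  1-simplices (10): [1,2], [1,3], [1,4], [1,5], [2,3], [2,4], [2,5], [3,4], [3,5], [4,5]
  2-simplices (5): [1,2,3], [1,2,4], [1,3,5], [2,4,5], [3,4,5]

giving chain groups C_0 ≅ Z^5, C_1 ≅ Z^10, C_2 ≅ Z^5.

The boundary map ∂_1: C_1 → C_0 maps an edge to its endpoints' difference, ∂[p,q] = q − p. For instance
  ∂[1,2] = [2] − [1].
The 5×10 boundary matrix has rank 4 and Smith normal form diag(1,1,1,1).

Boundary ∂_2: C_2 → C_1 acts by ∂[p,q,r] = [q,r] − [p,r] + [p,q]. For instance
  ∂[2,4,5] = [4,5] − [2,5] + [2,4],
  ∂[1,3,5] = [3,5] − [1,5] + [1,3].
This gives a 10×5 integer matrix of rank 5; reducing to Smith normal form yields diagonal entries (1,1,1,1,1).

Computing H_k = (kernel of ∂_k) / (image of ∂_{k+1}):

  H_0: rank C_0 − rank ∂_1 = 5 − 4 = 1, and the invariant factors of ∂_1 are all 1, so H_0 = Z.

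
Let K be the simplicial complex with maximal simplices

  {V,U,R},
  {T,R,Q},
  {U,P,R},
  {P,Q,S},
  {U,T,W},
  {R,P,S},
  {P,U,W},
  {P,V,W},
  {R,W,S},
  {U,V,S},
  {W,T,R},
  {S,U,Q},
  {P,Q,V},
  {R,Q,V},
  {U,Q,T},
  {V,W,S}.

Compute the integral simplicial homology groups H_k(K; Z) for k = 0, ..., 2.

H_0 ≅ Z,  H_1 ≅ Z^2,  H_2 ≅ Z.

We work with the vertex ordering P < Q < R < S < T < U < V < W. The simplices of K, each written with vertices in increasing order, are:

  0-simplices (8): P, Q, R, S, T, U, V, W
  1-simplices (24): PQ, PR, PS, PU, PV, PW, QR, QS, QT, QU, QV, RS, RT, RU, RV, RW, SU, SV, SW, TU, TW, UV, UW, VW
  2-simplices (16): PQS, PQV, PRS, PRU, PUW, PVW, QRT, QRV, QSU, QTU, RSW, RTW, RUV, SUV, SVW, TUW

Hence C_0 ≅ Z^8, C_1 ≅ Z^24, C_2 ≅ Z^16.

The boundary map ∂_1: C_1 → C_0 maps an edge to its endpoints' difference, ∂[p,q] = q − p. For instance
  ∂QS = S − Q.
This gives a 8×24 integer matrix of rank 7; reducing to Smith normal form yields diagonal entries (1,1,1,1,1,1,1).

Boundary ∂_2: C_2 → C_1 maps a triangle to the signed sum of its edges. For instance
  ∂SUV = UV − SV + SU,
  ∂PQV = QV − PV + PQ.
This gives a 24×16 integer matrix of rank 15; reducing to Smith normal form yields diagonal entries (1,1,1,1,1,1,1,1,1,1,1,1,1,1,1).

Reading off H_k = ker ∂_k / im ∂_{k+1}:

  H_0: rank C_0 − rank ∂_1 = 8 − 7 = 1, and the invariant factors of ∂_1 are all 1, so H_0 = Z.
  H_1: rank ker ∂_1 − rank ∂_2 = (24 − 7) − 15 = 2, and the invariant factors of ∂_2 are all 1, so H_1 = Z^2.
  H_2: rank ker ∂_2 − rank ∂_3 = (16 − 15) − 0 = 1, and there is no ∂_3, so H_2 = Z.

As a check, the Euler characteristic is 8 − 24 + 16 = 0, which agrees with 1 − 2 + 1 = 0.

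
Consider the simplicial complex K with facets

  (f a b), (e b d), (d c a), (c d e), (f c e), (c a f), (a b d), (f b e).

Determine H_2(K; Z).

We work with the vertex ordering a < b < c < d < e < f. The simplices of K, each written with vertices in increasing order, are:

  0-simplices (6): a, b, c, d, e, f
  1-simplices (12): ab, ac, ad, af, bd, be, bf, cd, ce, cf, de, ef
  2-simplices (8): abd, abf, acd, acf, bde, bef, cde, cef

giving chain groups C_0 ≅ Z^6, C_1 ≅ Z^12, C_2 ≅ Z^8.

The boundary map ∂_1: C_1 → C_0 is given by ∂[p,q] = [q] − [p].
This gives a 6×12 integer matrix of rank 5; reducing to Smith normal form yields diagonal entries (1,1,1,1,1).

∂_2: C_2 → C_1 maps a triangle to the signed sum of its edges. For instance
  ∂abd = bd − ad + ab,
  ∂cde = de − ce + cd.
As a 12×8 matrix over Z this has rank 7, with invariant factors (1,1,1,1,1,1,1).

Computing H_k = (kernel of ∂_k) / (image of ∂_{k+1}):

  H_2: rank ker ∂_2 − rank ∂_3 = (8 − 7) − 0 = 1, and there is no ∂_3, so H_2 ≅ Z.

(K is a triangulation of the 2-sphere S^2.)

H_2 = Z.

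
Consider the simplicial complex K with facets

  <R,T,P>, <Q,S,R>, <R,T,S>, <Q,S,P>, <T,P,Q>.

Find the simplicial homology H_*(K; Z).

Take the total order P < Q < R < S < T on the vertex set. Then K (dimension 2) consists of the simplices:

  0-simplices (5): P, Q, R, S, T
  1-simplices (10): PQ, PR, PS, PT, QR, QS, QT, RS, RT, ST
  2-simplices (5): PQS, PQT, PRT, QRS, RST

so the chain groups are C_0 ≅ Z^5, C_1 ≅ Z^10, C_2 ≅ Z^5.

Boundary ∂_1: C_1 → C_0 maps an edge to its endpoints' difference, ∂[p,q] = q − p. For instance
  ∂QT = T − Q.
The resulting 5×10 matrix has rank 4, and its Smith normal form has invariant factors (1,1,1,1).

Boundary ∂_2: C_2 → C_1 maps a triangle to the signed sum of its edges. For instance
  ∂PQT = QT − PT + PQ,
  ∂RST = ST − RT + RS.
The 10×5 boundary matrix has rank 5 and Smith normal form diag(1,1,1,1,1).

From H_k ≅ ker(∂_k) / im(∂_{k+1}) we obtain:

  H_0: rank C_0 − rank ∂_1 = 5 − 4 = 1, and the invariant factors of ∂_1 are all 1, so H_0 = Z.
  H_1: rank ker ∂_1 − rank ∂_2 = (10 − 4) − 5 = 1, and the invariant factors of ∂_2 are all 1, so H_1 = Z.
  H_2: rank ker ∂_2 − rank ∂_3 = (5 − 5) − 0 = 0, and there is no ∂_3, so H_2 = 0.

H_0 ≅ Z,  H_1 ≅ Z,  H_2 = 0.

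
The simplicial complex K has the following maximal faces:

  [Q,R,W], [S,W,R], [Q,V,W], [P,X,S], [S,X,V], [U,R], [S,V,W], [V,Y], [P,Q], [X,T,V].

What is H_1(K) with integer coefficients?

H_1 = Z.

K has 10 vertices, 17 edges, 7 triangles.
rank ∂_1 = 9, rank ∂_2 = 7 ⇒ b_1 = 17 − 9 − 7 = 1; all invariant factors of ∂_2 are 1 so no torsion. So H_1 ≅ Z.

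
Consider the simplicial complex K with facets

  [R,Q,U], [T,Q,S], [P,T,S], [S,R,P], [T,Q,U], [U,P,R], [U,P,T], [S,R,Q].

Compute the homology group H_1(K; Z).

We work with the vertex ordering P < Q < R < S < T < U. The simplices of K, each written with vertices in increasing order, are:

  0-simplices (6): P, Q, R, S, T, U
  1-simplices (12): PR, PS, PT, PU, QR, QS, QT, QU, RS, RU, ST, TU
  2-simplices (8): PRS, PRU, PST, PTU, QRS, QRU, QST, QTU

so the chain groups are C_0 ≅ Z^6, C_1 ≅ Z^12, C_2 ≅ Z^8.

∂_1: C_1 → C_0 sends each edge [p,q] (with p < q) to q − p. For instance
  ∂PS = S − P.
As a 6×12 matrix over Z this has rank 5, with invariant factors (1,1,1,1,1).

The boundary map ∂_2: C_2 → C_1 sends each 2-simplex [p,q,r] to [q,r] − [p,r] + [p,q]. For instance
  ∂PRS = RS − PS + PR,
  ∂QRS = RS − QS + QR.
As a 12×8 matrix over Z this has rank 7, with invariant factors (1,1,1,1,1,1,1).

Reading off H_k = ker ∂_k / im ∂_{k+1}:

  H_1: rank ker ∂_1 − rank ∂_2 = (12 − 5) − 7 = 0, and the invariant factors of ∂_2 are all 1, so H_1 ≅ 0.

H_1 = 0.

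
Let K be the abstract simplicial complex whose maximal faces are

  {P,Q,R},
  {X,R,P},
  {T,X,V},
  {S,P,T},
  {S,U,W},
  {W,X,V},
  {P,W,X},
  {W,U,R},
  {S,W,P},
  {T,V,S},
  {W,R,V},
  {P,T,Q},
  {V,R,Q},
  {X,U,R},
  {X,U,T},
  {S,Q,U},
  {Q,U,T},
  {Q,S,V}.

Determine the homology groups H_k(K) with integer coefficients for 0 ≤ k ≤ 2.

H_0 ≅ Z,  H_1 ≅ Z × Z/2,  H_2 = 0.

Order the vertices as P < Q < R < S < T < U < V < W < X. Listing each simplex with vertices in this order, K has dimension 2 with simplices:

  0-simplices (9): P, Q, R, S, T, U, V, W, X
  1-simplices (27): PQ, PR, PS, PT, PW, PX, QR, QS, QT, QU, QV, RU, RV, RW, RX, ST, SU, SV, SW, TU, TV, TX, UW, UX, VW, VX, WX
  2-simplices (18): PQR, PQT, PRX, PST, PSW, PWX, QRV, QSU, QSV, QTU, RUW, RUX, RVW, STV, SUW, TUX, TVX, VWX

so the chain groups are C_0 ≅ Z^9, C_1 ≅ Z^27, C_2 ≅ Z^18.

∂_1: C_1 → C_0 maps an edge to its endpoints' difference, ∂[p,q] = q − p. For instance
  ∂PQ = Q − P.
The 9×27 boundary matrix has rank 8 and Smith normal form diag(1,1,1,1,1,1,1,1).

∂_2: C_2 → C_1 sends each 2-simplex [p,q,r] to [q,r] − [p,r] + [p,q]. For instance
  ∂RUW = UW − RW + RU,
  ∂QRV = RV − QV + QR.
As a 27×18 matrix over Z this has rank 18, with invariant factors (1,1,1,1,1,1,1,1,1,1,1,1,1,1,1,1,1,2).

From H_k ≅ ker(∂_k) / im(∂_{k+1}) we obtain:

  H_0: rank C_0 − rank ∂_1 = 9 − 8 = 1, and the invariant factors of ∂_1 are all 1, so H_0 ≅ Z.
  H_1: rank ker ∂_1 − rank ∂_2 = (27 − 8) − 18 = 1, and ∂_2 has invariant factor 2 > 1, so H_1 ≅ Z × Z/2.
  H_2: rank ker ∂_2 − rank ∂_3 = (18 − 18) − 0 = 0, and there is no ∂_3, so H_2 ≅ 0.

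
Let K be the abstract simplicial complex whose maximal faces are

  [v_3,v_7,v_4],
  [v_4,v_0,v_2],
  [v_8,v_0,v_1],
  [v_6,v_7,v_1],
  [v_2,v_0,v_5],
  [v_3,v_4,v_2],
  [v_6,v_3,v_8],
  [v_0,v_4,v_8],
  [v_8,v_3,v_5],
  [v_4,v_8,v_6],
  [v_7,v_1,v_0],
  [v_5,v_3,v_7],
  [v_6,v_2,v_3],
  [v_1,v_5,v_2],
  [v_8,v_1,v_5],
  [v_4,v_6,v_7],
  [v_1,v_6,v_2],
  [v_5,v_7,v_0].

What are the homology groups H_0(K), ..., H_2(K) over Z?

H_0 ≅ Z,  H_1 ≅ Z ⊕ Z/2Z,  H_2 = 0.

Order the vertices as v_0 < v_1 < v_2 < v_3 < v_4 < v_5 < v_6 < v_7 < v_8. Listing each simplex with vertices in this order, K has dimension 2 with simplices:

  0-simplices (9): [v_0], [v_1], [v_2], [v_3], [v_4], [v_5], [v_6], [v_7], [v_8]
  1-simplices (27): (27 of them)
  2-simplices (18): (18 of them)

giving chain groups C_0 ≅ Z^9, C_1 ≅ Z^27, C_2 ≅ Z^18.

The boundary map ∂_1: C_1 → C_0 maps an edge to its endpoints' difference, ∂[p,q] = q − p.
As a 9×27 matrix over Z this has rank 8, with invariant factors (1,1,1,1,1,1,1,1).

Boundary ∂_2: C_2 → C_1 maps a triangle to the signed sum of its edges. For instance
  ∂[v_1,v_5,v_8] = [v_5,v_8] − [v_1,v_8] + [v_1,v_5],
  ∂[v_3,v_5,v_8] = [v_5,v_8] − [v_3,v_8] + [v_3,v_5].
As a 27×18 matrix over Z this has rank 18, with invariant factors (1,1,1,1,1,1,1,1,1,1,1,1,1,1,1,1,1,2).

Computing H_k = (kernel of ∂_k) / (image of ∂_{k+1}):

  H_0: rank C_0 − rank ∂_1 = 9 − 8 = 1, and the invariant factors of ∂_1 are all 1, so H_0 = Z.
  H_1: rank ker ∂_1 − rank ∂_2 = (27 − 8) − 18 = 1, and ∂_2 has invariant factor 2 > 1, so H_1 = Z ⊕ Z/2Z.
  H_2: rank ker ∂_2 − rank ∂_3 = (18 − 18) − 0 = 0, and there is no ∂_3, so H_2 = 0.

As a check, the Euler characteristic is 9 − 27 + 18 = 0, which agrees with 1 − 1 + 0 = 0.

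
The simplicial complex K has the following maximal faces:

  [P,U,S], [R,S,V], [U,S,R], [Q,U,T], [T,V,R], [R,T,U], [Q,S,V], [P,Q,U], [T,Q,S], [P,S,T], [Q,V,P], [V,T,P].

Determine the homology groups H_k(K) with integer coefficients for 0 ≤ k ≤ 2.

Take the total order P < Q < R < S < T < U < V on the vertex set. Then K (dimension 2) consists of the simplices:

  0-simplices (7): P, Q, R, S, T, U, V
  1-simplices (18): PQ, PS, PT, PU, PV, QS, QT, QU, QV, RS, RT, RU, RV, ST, SU, SV, TU, TV
  2-simplices (12): PQU, PQV, PST, PSU, PTV, QST, QSV, QTU, RSU, RSV, RTU, RTV

Hence C_0 ≅ Z^7, C_1 ≅ Z^18, C_2 ≅ Z^12.

∂_1: C_1 → C_0 maps an edge to its endpoints' difference, ∂[p,q] = q − p.
The resulting 7×18 matrix has rank 6, and its Smith normal form has invariant factors (1,1,1,1,1,1).

The boundary map ∂_2: C_2 → C_1 sends each 2-simplex [p,q,r] to [q,r] − [p,r] + [p,q]. For instance
  ∂QSV = SV − QV + QS,
  ∂PTV = TV − PV + PT.
This gives a 18×12 integer matrix of rank 12; reducing to Smith normal form yields diagonal entries (1,1,1,1,1,1,1,1,1,1,1,2).

From H_k ≅ ker(∂_k) / im(∂_{k+1}) we obtain:

  H_0: rank C_0 − rank ∂_1 = 7 − 6 = 1, and the invariant factors of ∂_1 are all 1, so H_0 = Z.
  H_1: rank ker ∂_1 − rank ∂_2 = (18 − 6) − 12 = 0, and ∂_2 has invariant factor 2 > 1, so H_1 = Z/2Z.
  H_2: rank ker ∂_2 − rank ∂_3 = (12 − 12) − 0 = 0, and there is no ∂_3, so H_2 = 0.

H_0 ≅ Z,  H_1 ≅ Z/2Z,  H_2 = 0.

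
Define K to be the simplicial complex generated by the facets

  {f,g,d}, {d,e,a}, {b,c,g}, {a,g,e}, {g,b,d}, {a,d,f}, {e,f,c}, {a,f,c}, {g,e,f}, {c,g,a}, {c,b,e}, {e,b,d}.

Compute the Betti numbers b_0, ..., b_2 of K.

Take the total order a < b < c < d < e < f < g on the vertex set. Then K (dimension 2) consists of the simplices:

  0-simplices (7): a, b, c, d, e, f, g
  1-simplices (18): ac, ad, ae, af, ag, bc, bd, be, bg, ce, cf, cg, de, df, dg, ef, eg, fg
  2-simplices (12): acf, acg, ade, adf, aeg, bce, bcg, bde, bdg, cef, dfg, efg

so the chain groups are C_0 ≅ Z^7, C_1 ≅ Z^18, C_2 ≅ Z^12.

∂_1: C_1 → C_0 maps an edge to its endpoints' difference, ∂[p,q] = q − p. For instance
  ∂dg = g − d.
As a 7×18 matrix over Z this has rank 6, with invariant factors (1,1,1,1,1,1).

The boundary map ∂_2: C_2 → C_1 sends each 2-simplex [p,q,r] to [q,r] − [p,r] + [p,q]. For instance
  ∂cef = ef − cf + ce,
  ∂adf = df − af + ad.
As a 18×12 matrix over Z this has rank 12, with invariant factors (1,1,1,1,1,1,1,1,1,1,1,2).

Now H_k = ker ∂_k / im ∂_{k+1}, so:

  H_0: rank C_0 − rank ∂_1 = 7 − 6 = 1, and the invariant factors of ∂_1 are all 1, so H_0 ≅ Z.
  H_1: rank ker ∂_1 − rank ∂_2 = (18 − 6) − 12 = 0, and ∂_2 has invariant factor 2 > 1, so H_1 ≅ Z/2.
  H_2: rank ker ∂_2 − rank ∂_3 = (12 − 12) − 0 = 0, and there is no ∂_3, so H_2 ≅ 0.

As a check, the Euler characteristic is 7 − 18 + 12 = 1, which agrees with 1 − 0 + 0 = 1.

Hence the Betti numbers are b_0 = 1, b_1 = 0, b_2 = 0.

b_0 = 1, b_1 = 0, b_2 = 0.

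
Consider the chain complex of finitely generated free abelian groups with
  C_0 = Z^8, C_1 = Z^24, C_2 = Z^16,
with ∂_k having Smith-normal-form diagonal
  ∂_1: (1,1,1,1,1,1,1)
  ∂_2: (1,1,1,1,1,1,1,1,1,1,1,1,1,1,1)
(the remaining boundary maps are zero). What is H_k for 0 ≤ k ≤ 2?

H_0 ≅ Z,  H_1 ≅ Z^2,  H_2 ≅ Z.

H_0: b_0 = 8 − 0 − 7 = 1; torsion from ∂_1 factors > 1: none. So H_0 ≅ Z.
H_1: b_1 = 24 − 7 − 15 = 2; torsion from ∂_2 factors > 1: none. So H_1 ≅ Z^2.
H_2: b_2 = 16 − 15 − 0 = 1; torsion from ∂_3 factors > 1: none. So H_2 ≅ Z.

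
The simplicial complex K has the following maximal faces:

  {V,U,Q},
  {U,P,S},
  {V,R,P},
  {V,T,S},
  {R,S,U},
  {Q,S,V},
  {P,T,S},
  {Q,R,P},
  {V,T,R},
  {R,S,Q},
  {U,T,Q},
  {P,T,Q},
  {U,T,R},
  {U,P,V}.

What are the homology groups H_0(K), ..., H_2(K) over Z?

H_0 = Z,  H_1 = Z^2,  H_2 = Z.

Order the vertices as P < Q < R < S < T < U < V. Listing each simplex with vertices in this order, K has dimension 2 with simplices:

  0-simplices (7): P, Q, R, S, T, U, V
  1-simplices (21): PQ, PR, PS, PT, PU, PV, QR, QS, QT, QU, QV, RS, RT, RU, RV, ST, SU, SV, TU, TV, UV
  2-simplices (14): PQR, PQT, PRV, PST, PSU, PUV, QRS, QSV, QTU, QUV, RSU, RTU, RTV, STV

so the chain groups are C_0 ≅ Z^7, C_1 ≅ Z^21, C_2 ≅ Z^14.

Boundary ∂_1: C_1 → C_0 maps an edge to its endpoints' difference, ∂[p,q] = q − p. For instance
  ∂PR = R − P.
This gives a 7×21 integer matrix of rank 6; reducing to Smith normal form yields diagonal entries (1,1,1,1,1,1).

The boundary map ∂_2: C_2 → C_1 maps a triangle to the signed sum of its edges. For instance
  ∂RSU = SU − RU + RS,
  ∂PST = ST − PT + PS.
The resulting 21×14 matrix has rank 13, and its Smith normal form has invariant factors (1,1,1,1,1,1,1,1,1,1,1,1,1).

Reading off H_k = ker ∂_k / im ∂_{k+1}:

  H_0: rank C_0 − rank ∂_1 = 7 − 6 = 1, and the invariant factors of ∂_1 are all 1, so H_0 ≅ Z.
  H_1: rank ker ∂_1 − rank ∂_2 = (21 − 6) − 13 = 2, and the invariant factors of ∂_2 are all 1, so H_1 ≅ Z^2.
  H_2: rank ker ∂_2 − rank ∂_3 = (14 − 13) − 0 = 1, and there is no ∂_3, so H_2 ≅ Z.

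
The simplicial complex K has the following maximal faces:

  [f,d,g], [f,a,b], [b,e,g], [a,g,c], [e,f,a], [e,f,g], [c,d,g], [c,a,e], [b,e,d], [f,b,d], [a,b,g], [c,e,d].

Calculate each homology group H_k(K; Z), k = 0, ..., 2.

Order the vertices as a < b < c < d < e < f < g. Listing each simplex with vertices in this order, K has dimension 2 with simplices:

  0-simplices (7): a, b, c, d, e, f, g
  1-simplices (18): ab, ac, ae, af, ag, bd, be, bf, bg, cd, ce, cg, de, df, dg, ef, eg, fg
  2-simplices (12): abf, abg, ace, acg, aef, bde, bdf, beg, cde, cdg, dfg, efg

giving chain groups C_0 ≅ Z^7, C_1 ≅ Z^18, C_2 ≅ Z^12.

∂_1: C_1 → C_0 maps an edge to its endpoints' difference, ∂[p,q] = q − p. For instance
  ∂bg = g − b.
The resulting 7×18 matrix has rank 6, and its Smith normal form has invariant factors (1,1,1,1,1,1).

Boundary ∂_2: C_2 → C_1 acts by ∂[p,q,r] = [q,r] − [p,r] + [p,q]. For instance
  ∂abg = bg − ag + ab,
  ∂cde = de − ce + cd.
The 18×12 boundary matrix has rank 12 and Smith normal form diag(1,1,1,1,1,1,1,1,1,1,1,2).

From H_k ≅ ker(∂_k) / im(∂_{k+1}) we obtain:

  H_0: rank C_0 − rank ∂_1 = 7 − 6 = 1, and the invariant factors of ∂_1 are all 1, so H_0 ≅ Z.
  H_1: rank ker ∂_1 − rank ∂_2 = (18 − 6) − 12 = 0, and ∂_2 has invariant factor 2 > 1, so H_1 ≅ Z/2.
  H_2: rank ker ∂_2 − rank ∂_3 = (12 − 12) − 0 = 0, and there is no ∂_3, so H_2 ≅ 0.

(K is a triangulation of the real projective plane RP^2.)

H_0 ≅ Z,  H_1 ≅ Z/2,  H_2 = 0.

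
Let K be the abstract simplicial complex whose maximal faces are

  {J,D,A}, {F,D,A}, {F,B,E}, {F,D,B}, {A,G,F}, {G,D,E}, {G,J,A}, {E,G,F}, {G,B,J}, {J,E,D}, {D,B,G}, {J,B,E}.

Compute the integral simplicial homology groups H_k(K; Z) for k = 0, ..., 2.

H_0 ≅ Z,  H_1 ≅ Z/2,  H_2 = 0.

We work with the vertex ordering A < B < D < E < F < G < J. The simplices of K, each written with vertices in increasing order, are:

  0-simplices (7): A, B, D, E, F, G, J
  1-simplices (18): AD, AF, AG, AJ, BD, BE, BF, BG, BJ, DE, DF, DG, DJ, EF, EG, EJ, FG, GJ
  2-simplices (12): ADF, ADJ, AFG, AGJ, BDF, BDG, BEF, BEJ, BGJ, DEG, DEJ, EFG

so the chain groups are C_0 ≅ Z^7, C_1 ≅ Z^18, C_2 ≅ Z^12.

∂_1: C_1 → C_0 maps an edge to its endpoints' difference, ∂[p,q] = q − p. For instance
  ∂BD = D − B.
As a 7×18 matrix over Z this has rank 6, with invariant factors (1,1,1,1,1,1).

The boundary map ∂_2: C_2 → C_1 maps a triangle to the signed sum of its edges. For instance
  ∂EFG = FG − EG + EF,
  ∂DEJ = EJ − DJ + DE.
This gives a 18×12 integer matrix of rank 12; reducing to Smith normal form yields diagonal entries (1,1,1,1,1,1,1,1,1,1,1,2).

From H_k ≅ ker(∂_k) / im(∂_{k+1}) we obtain:

  H_0: rank C_0 − rank ∂_1 = 7 − 6 = 1, and the invariant factors of ∂_1 are all 1, so H_0 ≅ Z.
  H_1: rank ker ∂_1 − rank ∂_2 = (18 − 6) − 12 = 0, and ∂_2 has invariant factor 2 > 1, so H_1 ≅ Z/2.
  H_2: rank ker ∂_2 − rank ∂_3 = (12 − 12) − 0 = 0, and there is no ∂_3, so H_2 ≅ 0.

As a check, the Euler characteristic is 7 − 18 + 12 = 1, which agrees with 1 − 0 + 0 = 1.
(K is a triangulation of the real projective plane RP^2.)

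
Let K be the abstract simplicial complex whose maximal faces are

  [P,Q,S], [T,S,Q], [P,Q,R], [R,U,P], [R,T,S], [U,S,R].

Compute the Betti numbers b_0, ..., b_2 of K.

K has 6 vertices, 12 edges, 6 triangles.
rank ∂_0 = 0, rank ∂_1 = 5 ⇒ b_0 = 6 − 0 − 5 = 1; all invariant factors of ∂_1 are 1 so no torsion. So H_0 = Z.
rank ∂_1 = 5, rank ∂_2 = 6 ⇒ b_1 = 12 − 5 − 6 = 1; all invariant factors of ∂_2 are 1 so no torsion. So H_1 = Z.
rank ∂_2 = 6, rank ∂_3 = 0 ⇒ b_2 = 6 − 6 − 0 = 0. So H_2 = 0.

b_0 = 1, b_1 = 1, b_2 = 0.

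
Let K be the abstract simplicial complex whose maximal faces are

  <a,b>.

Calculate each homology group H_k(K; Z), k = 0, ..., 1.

Fix the vertex order a < b and write every simplex with vertices in increasing order. Then dim K = 1 and the simplices of K are:

  0-simplices (2): a, b
  1-simplices (1): ab

giving chain groups C_0 ≅ Z^2, C_1 ≅ Z^1.

Boundary ∂_1: C_1 → C_0 maps an edge to its endpoints' difference, ∂[p,q] = q − p.
The resulting 2×1 matrix has rank 1, and its Smith normal form has invariant factors (1).

Now H_k = ker ∂_k / im ∂_{k+1}, so:

  H_0: rank C_0 − rank ∂_1 = 2 − 1 = 1, and the invariant factors of ∂_1 are all 1, so H_0 ≅ Z.
  H_1: rank ker ∂_1 − rank ∂_2 = (1 − 1) − 0 = 0, and there is no ∂_2, so H_1 ≅ 0.

As a check, the Euler characteristic is 2 − 1 = 1, which agrees with 1 − 0 = 1.
(K is a triangulation of the 1-simplex.)

H_0 ≅ Z,  H_1 = 0.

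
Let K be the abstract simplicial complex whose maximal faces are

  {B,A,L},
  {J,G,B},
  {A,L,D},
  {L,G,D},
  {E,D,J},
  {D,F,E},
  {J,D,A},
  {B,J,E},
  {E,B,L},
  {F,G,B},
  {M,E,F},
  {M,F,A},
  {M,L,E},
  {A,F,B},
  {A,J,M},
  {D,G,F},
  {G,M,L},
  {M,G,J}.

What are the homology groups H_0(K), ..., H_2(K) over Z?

Take the total order A < B < D < E < F < G < J < L < M on the vertex set. Then K (dimension 2) consists of the simplices:

  0-simplices (9): A, B, D, E, F, G, J, L, M
  1-simplices (27): AB, AD, AF, AJ, AL, AM, BE, BF, BG, BJ, BL, DE, DF, DG, DJ, DL, EF, EJ, EL, EM, FG, FM, GJ, GL, GM, JM, LM
  2-simplices (18): ABF, ABL, ADJ, ADL, AFM, AJM, BEJ, BEL, BFG, BGJ, DEF, DEJ, DFG, DGL, EFM, ELM, GJM, GLM

Hence C_0 ≅ Z^9, C_1 ≅ Z^27, C_2 ≅ Z^18.

The boundary map ∂_1: C_1 → C_0 is given by ∂[p,q] = [q] − [p].
The 9×27 boundary matrix has rank 8 and Smith normal form diag(1,1,1,1,1,1,1,1).

Boundary ∂_2: C_2 → C_1 sends each 2-simplex [p,q,r] to [q,r] − [p,r] + [p,q]. For instance
  ∂BGJ = GJ − BJ + BG,
  ∂BEJ = EJ − BJ + BE.
As a 27×18 matrix over Z this has rank 17, with invariant factors (1,1,1,1,1,1,1,1,1,1,1,1,1,1,1,1,1).

Reading off H_k = ker ∂_k / im ∂_{k+1}:

  H_0: rank C_0 − rank ∂_1 = 9 − 8 = 1, and the invariant factors of ∂_1 are all 1, so H_0 ≅ Z.
  H_1: rank ker ∂_1 − rank ∂_2 = (27 − 8) − 17 = 2, and the invariant factors of ∂_2 are all 1, so H_1 ≅ Z^2.
  H_2: rank ker ∂_2 − rank ∂_3 = (18 − 17) − 0 = 1, and there is no ∂_3, so H_2 ≅ Z.

H_0 = Z,  H_1 = Z^2,  H_2 = Z.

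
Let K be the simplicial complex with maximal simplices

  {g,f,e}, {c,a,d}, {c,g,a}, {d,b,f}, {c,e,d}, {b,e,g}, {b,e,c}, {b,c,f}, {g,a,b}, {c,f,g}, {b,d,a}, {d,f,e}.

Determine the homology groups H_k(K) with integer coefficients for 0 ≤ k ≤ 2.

H_0 ≅ Z,  H_1 ≅ Z/2Z,  H_2 = 0.

Order the vertices as a < b < c < d < e < f < g. Listing each simplex with vertices in this order, K has dimension 2 with simplices:

  0-simplices (7): a, b, c, d, e, f, g
  1-simplices (18): ab, ac, ad, ag, bc, bd, be, bf, bg, cd, ce, cf, cg, de, df, ef, eg, fg
  2-simplices (12): abd, abg, acd, acg, bce, bcf, bdf, beg, cde, cfg, def, efg

so the chain groups are C_0 ≅ Z^7, C_1 ≅ Z^18, C_2 ≅ Z^12.

The boundary map ∂_1: C_1 → C_0 maps an edge to its endpoints' difference, ∂[p,q] = q − p.
The resulting 7×18 matrix has rank 6, and its Smith normal form has invariant factors (1,1,1,1,1,1).

Boundary ∂_2: C_2 → C_1 acts by ∂[p,q,r] = [q,r] − [p,r] + [p,q]. For instance
  ∂abd = bd − ad + ab,
  ∂bdf = df − bf + bd.
The resulting 18×12 matrix has rank 12, and its Smith normal form has invariant factors (1,1,1,1,1,1,1,1,1,1,1,2).

Now H_k = ker ∂_k / im ∂_{k+1}, so:

  H_0: rank C_0 − rank ∂_1 = 7 − 6 = 1, and the invariant factors of ∂_1 are all 1, so H_0 = Z.
  H_1: rank ker ∂_1 − rank ∂_2 = (18 − 6) − 12 = 0, and ∂_2 has invariant factor 2 > 1, so H_1 = Z/2Z.
  H_2: rank ker ∂_2 − rank ∂_3 = (12 − 12) − 0 = 0, and there is no ∂_3, so H_2 = 0.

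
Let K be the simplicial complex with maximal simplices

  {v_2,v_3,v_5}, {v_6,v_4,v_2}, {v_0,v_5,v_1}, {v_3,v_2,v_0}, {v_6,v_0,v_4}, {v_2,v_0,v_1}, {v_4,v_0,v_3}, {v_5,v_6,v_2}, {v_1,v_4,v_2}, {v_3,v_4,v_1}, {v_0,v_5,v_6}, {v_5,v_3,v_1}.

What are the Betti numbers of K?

K has 7 vertices, 18 edges, 12 triangles.
rank ∂_0 = 0, rank ∂_1 = 6 ⇒ b_0 = 7 − 0 − 6 = 1; all invariant factors of ∂_1 are 1 so no torsion. So H_0 ≅ Z.
rank ∂_1 = 6, rank ∂_2 = 12 ⇒ b_1 = 18 − 6 − 12 = 0; ∂_2 has invariant factor(s) [2] giving torsion. So H_1 ≅ Z/2Z.
rank ∂_2 = 12, rank ∂_3 = 0 ⇒ b_2 = 12 − 12 − 0 = 0. So H_2 ≅ 0.

b_0 = 1, b_1 = 0, b_2 = 0.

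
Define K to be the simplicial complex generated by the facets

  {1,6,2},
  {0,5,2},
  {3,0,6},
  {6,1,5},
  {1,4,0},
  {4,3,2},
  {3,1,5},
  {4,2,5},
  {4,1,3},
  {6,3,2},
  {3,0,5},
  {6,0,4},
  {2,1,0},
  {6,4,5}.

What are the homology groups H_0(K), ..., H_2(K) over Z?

Order the vertices as 0 < 1 < 2 < 3 < 4 < 5 < 6. Listing each simplex with vertices in this order, K has dimension 2 with simplices:

  0-simplices (7): [0], [1], [2], [3], [4], [5], [6]
  1-simplices (21): [0,1], [0,2], [0,3], [0,4], [0,5], [0,6], [1,2], [1,3], [1,4], [1,5], [1,6], [2,3], [2,4], [2,5], [2,6], [3,4], [3,5], [3,6], [4,5], [4,6], [5,6]
  2-simplices (14): [0,1,2], [0,1,4], [0,2,5], [0,3,5], [0,3,6], [0,4,6], [1,2,6], [1,3,4], [1,3,5], [1,5,6], [2,3,4], [2,3,6], [2,4,5], [4,5,6]

Hence C_0 ≅ Z^7, C_1 ≅ Z^21, C_2 ≅ Z^14.

∂_1: C_1 → C_0 sends each edge [p,q] (with p < q) to q − p. For instance
  ∂[1,2] = [2] − [1].
This gives a 7×21 integer matrix of rank 6; reducing to Smith normal form yields diagonal entries (1,1,1,1,1,1).

Boundary ∂_2: C_2 → C_1 maps a triangle to the signed sum of its edges. For instance
  ∂[0,1,2] = [1,2] − [0,2] + [0,1],
  ∂[0,4,6] = [4,6] − [0,6] + [0,4].
This gives a 21×14 integer matrix of rank 13; reducing to Smith normal form yields diagonal entries (1,1,1,1,1,1,1,1,1,1,1,1,1).

From H_k ≅ ker(∂_k) / im(∂_{k+1}) we obtain:

  H_0: rank C_0 − rank ∂_1 = 7 − 6 = 1, and the invariant factors of ∂_1 are all 1, so H_0 = Z.
  H_1: rank ker ∂_1 − rank ∂_2 = (21 − 6) − 13 = 2, and the invariant factors of ∂_2 are all 1, so H_1 = Z^2.
  H_2: rank ker ∂_2 − rank ∂_3 = (14 − 13) − 0 = 1, and there is no ∂_3, so H_2 = Z.

As a check, the Euler characteristic is 7 − 21 + 14 = 0, which agrees with 1 − 2 + 1 = 0.

H_0 ≅ Z,  H_1 ≅ Z^2,  H_2 ≅ Z.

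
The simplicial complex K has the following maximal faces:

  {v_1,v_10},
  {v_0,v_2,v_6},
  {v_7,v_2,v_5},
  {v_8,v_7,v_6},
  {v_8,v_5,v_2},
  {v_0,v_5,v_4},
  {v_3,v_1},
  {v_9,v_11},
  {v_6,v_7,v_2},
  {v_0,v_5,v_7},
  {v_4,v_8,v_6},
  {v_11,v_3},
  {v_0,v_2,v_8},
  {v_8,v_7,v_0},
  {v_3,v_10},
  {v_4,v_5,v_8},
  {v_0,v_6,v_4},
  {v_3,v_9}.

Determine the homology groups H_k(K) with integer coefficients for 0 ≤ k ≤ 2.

H_0 = Z^2,  H_1 = Z^2 × Z/2,  H_2 = 0.

Take the total order v_0 < v_1 < v_2 < v_3 < v_4 < v_5 < v_6 < v_7 < v_8 < v_9 < v_10 < v_11 on the vertex set. Then K (dimension 2) consists of the simplices:

  0-simplices (12): [v_0], [v_1], [v_2], [v_3], [v_4], [v_5], [v_6], [v_7], [v_8], [v_9], [v_10], [v_11]
  1-simplices (24): (24 of them)
  2-simplices (12): (12 of them)

giving chain groups C_0 ≅ Z^12, C_1 ≅ Z^24, C_2 ≅ Z^12.

∂_1: C_1 → C_0 is given by ∂[p,q] = [q] − [p].
As a 12×24 matrix over Z this has rank 10, with invariant factors (1,1,1,1,1,1,1,1,1,1).

The boundary map ∂_2: C_2 → C_1 sends each 2-simplex [p,q,r] to [q,r] − [p,r] + [p,q]. For instance
  ∂[v_0,v_4,v_6] = [v_4,v_6] − [v_0,v_6] + [v_0,v_4],
  ∂[v_0,v_2,v_6] = [v_2,v_6] − [v_0,v_6] + [v_0,v_2].
The resulting 24×12 matrix has rank 12, and its Smith normal form has invariant factors (1,1,1,1,1,1,1,1,1,1,1,2).

From H_k ≅ ker(∂_k) / im(∂_{k+1}) we obtain:

  H_0: rank C_0 − rank ∂_1 = 12 − 10 = 2, and the invariant factors of ∂_1 are all 1, so H_0 = Z^2.
  H_1: rank ker ∂_1 − rank ∂_2 = (24 − 10) − 12 = 2, and ∂_2 has invariant factor 2 > 1, so H_1 = Z^2 × Z/2.
  H_2: rank ker ∂_2 − rank ∂_3 = (12 − 12) − 0 = 0, and there is no ∂_3, so H_2 = 0.

As a check, the Euler characteristic is 12 − 24 + 12 = 0, which agrees with 2 − 2 + 0 = 0.
(K is a triangulation of the disjoint union of the real projective plane RP^2 and a wedge of 2 circles.)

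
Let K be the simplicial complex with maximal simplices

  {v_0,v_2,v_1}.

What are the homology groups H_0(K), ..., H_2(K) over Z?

Order the vertices as v_0 < v_1 < v_2. Listing each simplex with vertices in this order, K has dimension 2 with simplices:

  0-simplices (3): [v_0], [v_1], [v_2]
  1-simplices (3): [v_0,v_1], [v_0,v_2], [v_1,v_2]
  2-simplices (1): [v_0,v_1,v_2]

so the chain groups are C_0 ≅ Z^3, C_1 ≅ Z^3, C_2 ≅ Z^1.

The boundary map ∂_1: C_1 → C_0 is given by ∂[p,q] = [q] − [p].
The resulting 3×3 matrix has rank 2, and its Smith normal form has invariant factors (1,1).

∂_2: C_2 → C_1 maps a triangle to the signed sum of its edges. For instance
  ∂[v_0,v_1,v_2] = [v_1,v_2] − [v_0,v_2] + [v_0,v_1].
The resulting 3×1 matrix has rank 1, and its Smith normal form has invariant factors (1).

Now H_k = ker ∂_k / im ∂_{k+1}, so:

  H_0: rank C_0 − rank ∂_1 = 3 − 2 = 1, and the invariant factors of ∂_1 are all 1, so H_0 ≅ Z.
  H_1: rank ker ∂_1 − rank ∂_2 = (3 − 2) − 1 = 0, and the invariant factors of ∂_2 are all 1, so H_1 ≅ 0.
  H_2: rank ker ∂_2 − rank ∂_3 = (1 − 1) − 0 = 0, and there is no ∂_3, so H_2 ≅ 0.

As a check, the Euler characteristic is 3 − 3 + 1 = 1, which agrees with 1 − 0 + 0 = 1.

H_0 = Z,  H_1 = 0,  H_2 = 0.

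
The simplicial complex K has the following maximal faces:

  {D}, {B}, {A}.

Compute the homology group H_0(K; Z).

We work with the vertex ordering A < B < D. The simplices of K, each written with vertices in increasing order, are:

  0-simplices (3): A, B, D

giving chain groups C_0 ≅ Z^3.

From H_k ≅ ker(∂_k) / im(∂_{k+1}) we obtain:

  H_0: rank C_0 − rank ∂_1 = 3 − 0 = 3, and there is no ∂_1, so H_0 ≅ Z^3.

H_0 = Z^3.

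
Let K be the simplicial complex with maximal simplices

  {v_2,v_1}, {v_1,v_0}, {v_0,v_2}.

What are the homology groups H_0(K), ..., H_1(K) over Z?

H_0 ≅ Z,  H_1 ≅ Z.

Take the total order v_0 < v_1 < v_2 on the vertex set. Then K (dimension 1) consists of the simplices:

  0-simplices (3): [v_0], [v_1], [v_2]
  1-simplices (3): [v_0,v_1], [v_0,v_2], [v_1,v_2]

so the chain groups are C_0 ≅ Z^3, C_1 ≅ Z^3.

∂_1: C_1 → C_0 maps an edge to its endpoints' difference, ∂[p,q] = q − p.
This gives a 3×3 integer matrix of rank 2; reducing to Smith normal form yields diagonal entries (1,1).

From H_k ≅ ker(∂_k) / im(∂_{k+1}) we obtain:

  H_0: rank C_0 − rank ∂_1 = 3 − 2 = 1, and the invariant factors of ∂_1 are all 1, so H_0 ≅ Z.
  H_1: rank ker ∂_1 − rank ∂_2 = (3 − 2) − 0 = 1, and there is no ∂_2, so H_1 ≅ Z.

As a check, the Euler characteristic is 3 − 3 = 0, which agrees with 1 − 1 = 0.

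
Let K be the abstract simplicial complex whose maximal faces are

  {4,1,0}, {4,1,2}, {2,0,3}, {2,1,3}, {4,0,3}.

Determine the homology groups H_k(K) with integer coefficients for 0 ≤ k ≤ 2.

H_0 ≅ Z,  H_1 ≅ Z,  H_2 = 0.

We work with the vertex ordering 0 < 1 < 2 < 3 < 4. The simplices of K, each written with vertices in increasing order, are:

  0-simplices (5): [0], [1], [2], [3], [4]
  1-simplices (10): [0,1], [0,2], [0,3], [0,4], [1,2], [1,3], [1,4], [2,3], [2,4], [3,4]
  2-simplices (5): [0,1,4], [0,2,3], [0,3,4], [1,2,3], [1,2,4]

giving chain groups C_0 ≅ Z^5, C_1 ≅ Z^10, C_2 ≅ Z^5.

∂_1: C_1 → C_0 maps an edge to its endpoints' difference, ∂[p,q] = q − p.
The 5×10 boundary matrix has rank 4 and Smith normal form diag(1,1,1,1).

Boundary ∂_2: C_2 → C_1 maps a triangle to the signed sum of its edges. For instance
  ∂[0,3,4] = [3,4] − [0,4] + [0,3],
  ∂[0,2,3] = [2,3] − [0,3] + [0,2].
As a 10×5 matrix over Z this has rank 5, with invariant factors (1,1,1,1,1).

Reading off H_k = ker ∂_k / im ∂_{k+1}:

  H_0: rank C_0 − rank ∂_1 = 5 − 4 = 1, and the invariant factors of ∂_1 are all 1, so H_0 = Z.
  H_1: rank ker ∂_1 − rank ∂_2 = (10 − 4) − 5 = 1, and the invariant factors of ∂_2 are all 1, so H_1 = Z.
  H_2: rank ker ∂_2 − rank ∂_3 = (5 − 5) − 0 = 0, and there is no ∂_3, so H_2 = 0.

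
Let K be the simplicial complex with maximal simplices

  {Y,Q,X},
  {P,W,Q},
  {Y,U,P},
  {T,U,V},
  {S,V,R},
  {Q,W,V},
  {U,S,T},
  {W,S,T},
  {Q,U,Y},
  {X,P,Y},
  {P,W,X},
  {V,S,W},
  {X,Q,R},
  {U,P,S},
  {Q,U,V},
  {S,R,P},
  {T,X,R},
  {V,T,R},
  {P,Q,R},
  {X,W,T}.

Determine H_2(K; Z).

We work with the vertex ordering P < Q < R < S < T < U < V < W < X < Y. The simplices of K, each written with vertices in increasing order, are:

  0-simplices (10): P, Q, R, S, T, U, V, W, X, Y
  1-simplices (30): PQ, PR, PS, PU, PW, PX, PY, QR, QU, QV, QW, QX, QY, RS, RT, RV, RX, ST, SU, SV, SW, TU, TV, TW, TX, UV, UY, VW, WX, XY
  2-simplices (20): PQR, PQW, PRS, PSU, PUY, PWX, PXY, QRX, QUV, QUY, QVW, QXY, RSV, RTV, RTX, STU, STW, SVW, TUV, TWX

Hence C_0 ≅ Z^10, C_1 ≅ Z^30, C_2 ≅ Z^20.

Boundary ∂_1: C_1 → C_0 is given by ∂[p,q] = [q] − [p].
This gives a 10×30 integer matrix of rank 9; reducing to Smith normal form yields diagonal entries (1,1,1,1,1,1,1,1,1).

∂_2: C_2 → C_1 acts by ∂[p,q,r] = [q,r] − [p,r] + [p,q]. For instance
  ∂PQW = QW − PW + PQ,
  ∂STU = TU − SU + ST.
The 30×20 boundary matrix has rank 20 and Smith normal form diag(1,1,1,1,1,1,1,1,1,1,1,1,1,1,1,1,1,1,1,2).

Reading off H_k = ker ∂_k / im ∂_{k+1}:

  H_2: rank ker ∂_2 − rank ∂_3 = (20 − 20) − 0 = 0, and there is no ∂_3, so H_2 ≅ 0.

H_2 = 0.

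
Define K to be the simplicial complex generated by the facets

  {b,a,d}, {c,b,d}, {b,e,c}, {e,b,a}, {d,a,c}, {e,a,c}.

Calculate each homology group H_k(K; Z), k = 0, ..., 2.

We work with the vertex ordering a < b < c < d < e. The simplices of K, each written with vertices in increasing order, are:

  0-simplices (5): a, b, c, d, e
  1-simplices (9): ab, ac, ad, ae, bc, bd, be, cd, ce
  2-simplices (6): abd, abe, acd, ace, bcd, bce

so the chain groups are C_0 ≅ Z^5, C_1 ≅ Z^9, C_2 ≅ Z^6.

Boundary ∂_1: C_1 → C_0 sends each edge [p,q] (with p < q) to q − p. For instance
  ∂ab = b − a.
This gives a 5×9 integer matrix of rank 4; reducing to Smith normal form yields diagonal entries (1,1,1,1).

The boundary map ∂_2: C_2 → C_1 sends each 2-simplex [p,q,r] to [q,r] − [p,r] + [p,q]. For instance
  ∂ace = ce − ae + ac,
  ∂acd = cd − ad + ac.
The 9×6 boundary matrix has rank 5 and Smith normal form diag(1,1,1,1,1).

Computing H_k = (kernel of ∂_k) / (image of ∂_{k+1}):

  H_0: rank C_0 − rank ∂_1 = 5 − 4 = 1, and the invariant factors of ∂_1 are all 1, so H_0 ≅ Z.
  H_1: rank ker ∂_1 − rank ∂_2 = (9 − 4) − 5 = 0, and the invariant factors of ∂_2 are all 1, so H_1 ≅ 0.
  H_2: rank ker ∂_2 − rank ∂_3 = (6 − 5) − 0 = 1, and there is no ∂_3, so H_2 ≅ Z.

H_0 = Z,  H_1 = 0,  H_2 = Z.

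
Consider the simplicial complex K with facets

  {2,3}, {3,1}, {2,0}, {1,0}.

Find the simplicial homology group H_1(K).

Fix the vertex order 0 < 1 < 2 < 3 and write every simplex with vertices in increasing order. Then dim K = 1 and the simplices of K are:

  0-simplices (4): [0], [1], [2], [3]
  1-simplices (4): [0,1], [0,2], [1,3], [2,3]

so the chain groups are C_0 ≅ Z^4, C_1 ≅ Z^4.

The boundary map ∂_1: C_1 → C_0 maps an edge to its endpoints' difference, ∂[p,q] = q − p.
This gives a 4×4 integer matrix of rank 3; reducing to Smith normal form yields diagonal entries (1,1,1).

From H_k ≅ ker(∂_k) / im(∂_{k+1}) we obtain:

  H_1: rank ker ∂_1 − rank ∂_2 = (4 − 3) − 0 = 1, and there is no ∂_2, so H_1 ≅ Z.

(K is a triangulation of the circle S^1.)

H_1 = Z.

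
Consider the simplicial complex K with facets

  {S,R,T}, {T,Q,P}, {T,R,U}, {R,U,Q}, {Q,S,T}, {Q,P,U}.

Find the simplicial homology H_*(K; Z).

H_0 = Z,  H_1 = Z,  H_2 = 0.

Fix the vertex order P < Q < R < S < T < U and write every simplex with vertices in increasing order. Then dim K = 2 and the simplices of K are:

  0-simplices (6): P, Q, R, S, T, U
  1-simplices (12): PQ, PT, PU, QR, QS, QT, QU, RS, RT, RU, ST, TU
  2-simplices (6): PQT, PQU, QRU, QST, RST, RTU

Hence C_0 ≅ Z^6, C_1 ≅ Z^12, C_2 ≅ Z^6.

Boundary ∂_1: C_1 → C_0 is given by ∂[p,q] = [q] − [p]. For instance
  ∂RU = U − R.
This gives a 6×12 integer matrix of rank 5; reducing to Smith normal form yields diagonal entries (1,1,1,1,1).

The boundary map ∂_2: C_2 → C_1 acts by ∂[p,q,r] = [q,r] − [p,r] + [p,q]. For instance
  ∂RTU = TU − RU + RT,
  ∂QST = ST − QT + QS.
The resulting 12×6 matrix has rank 6, and its Smith normal form has invariant factors (1,1,1,1,1,1).

Reading off H_k = ker ∂_k / im ∂_{k+1}:

  H_0: rank C_0 − rank ∂_1 = 6 − 5 = 1, and the invariant factors of ∂_1 are all 1, so H_0 = Z.
  H_1: rank ker ∂_1 − rank ∂_2 = (12 − 5) − 6 = 1, and the invariant factors of ∂_2 are all 1, so H_1 = Z.
  H_2: rank ker ∂_2 − rank ∂_3 = (6 − 6) − 0 = 0, and there is no ∂_3, so H_2 = 0.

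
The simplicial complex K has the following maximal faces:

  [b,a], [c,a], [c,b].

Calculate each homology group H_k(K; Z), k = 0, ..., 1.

H_0 = Z,  H_1 = Z.

We work with the vertex ordering a < b < c. The simplices of K, each written with vertices in increasing order, are:

  0-simplices (3): a, b, c
  1-simplices (3): ab, ac, bc

giving chain groups C_0 ≅ Z^3, C_1 ≅ Z^3.

The boundary map ∂_1: C_1 → C_0 maps an edge to its endpoints' difference, ∂[p,q] = q − p. For instance
  ∂bc = c − b.
As a 3×3 matrix over Z this has rank 2, with invariant factors (1,1).

From H_k ≅ ker(∂_k) / im(∂_{k+1}) we obtain:

  H_0: rank C_0 − rank ∂_1 = 3 − 2 = 1, and the invariant factors of ∂_1 are all 1, so H_0 = Z.
  H_1: rank ker ∂_1 − rank ∂_2 = (3 − 2) − 0 = 1, and there is no ∂_2, so H_1 = Z.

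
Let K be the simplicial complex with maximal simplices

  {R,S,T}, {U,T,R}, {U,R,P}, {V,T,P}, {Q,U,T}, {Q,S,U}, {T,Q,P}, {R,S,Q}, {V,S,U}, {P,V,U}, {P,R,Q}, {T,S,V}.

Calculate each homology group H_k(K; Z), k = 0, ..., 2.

Fix the vertex order P < Q < R < S < T < U < V and write every simplex with vertices in increasing order. Then dim K = 2 and the simplices of K are:

  0-simplices (7): P, Q, R, S, T, U, V
  1-simplices (18): PQ, PR, PT, PU, PV, QR, QS, QT, QU, RS, RT, RU, ST, SU, SV, TU, TV, UV
  2-simplices (12): PQR, PQT, PRU, PTV, PUV, QRS, QSU, QTU, RST, RTU, STV, SUV

giving chain groups C_0 ≅ Z^7, C_1 ≅ Z^18, C_2 ≅ Z^12.

∂_1: C_1 → C_0 is given by ∂[p,q] = [q] − [p].
The 7×18 boundary matrix has rank 6 and Smith normal form diag(1,1,1,1,1,1).

The boundary map ∂_2: C_2 → C_1 acts by ∂[p,q,r] = [q,r] − [p,r] + [p,q]. For instance
  ∂QTU = TU − QU + QT,
  ∂QSU = SU − QU + QS.
This gives a 18×12 integer matrix of rank 12; reducing to Smith normal form yields diagonal entries (1,1,1,1,1,1,1,1,1,1,1,2).

From H_k ≅ ker(∂_k) / im(∂_{k+1}) we obtain:

  H_0: rank C_0 − rank ∂_1 = 7 − 6 = 1, and the invariant factors of ∂_1 are all 1, so H_0 = Z.
  H_1: rank ker ∂_1 − rank ∂_2 = (18 − 6) − 12 = 0, and ∂_2 has invariant factor 2 > 1, so H_1 = Z/2.
  H_2: rank ker ∂_2 − rank ∂_3 = (12 − 12) − 0 = 0, and there is no ∂_3, so H_2 = 0.

H_0 ≅ Z,  H_1 ≅ Z/2,  H_2 = 0.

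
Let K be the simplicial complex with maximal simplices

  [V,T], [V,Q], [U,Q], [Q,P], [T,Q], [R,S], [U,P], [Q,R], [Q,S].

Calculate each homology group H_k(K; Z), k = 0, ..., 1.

H_0 ≅ Z,  H_1 ≅ Z^3.

We work with the vertex ordering P < Q < R < S < T < U < V. The simplices of K, each written with vertices in increasing order, are:

  0-simplices (7): P, Q, R, S, T, U, V
  1-simplices (9): PQ, PU, QR, QS, QT, QU, QV, RS, TV

Hence C_0 ≅ Z^7, C_1 ≅ Z^9.

∂_1: C_1 → C_0 is given by ∂[p,q] = [q] − [p].
This gives a 7×9 integer matrix of rank 6; reducing to Smith normal form yields diagonal entries (1,1,1,1,1,1).

Computing H_k = (kernel of ∂_k) / (image of ∂_{k+1}):

  H_0: rank C_0 − rank ∂_1 = 7 − 6 = 1, and the invariant factors of ∂_1 are all 1, so H_0 = Z.
  H_1: rank ker ∂_1 − rank ∂_2 = (9 − 6) − 0 = 3, and there is no ∂_2, so H_1 = Z^3.

(K is a triangulation of a wedge of 3 circles.)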